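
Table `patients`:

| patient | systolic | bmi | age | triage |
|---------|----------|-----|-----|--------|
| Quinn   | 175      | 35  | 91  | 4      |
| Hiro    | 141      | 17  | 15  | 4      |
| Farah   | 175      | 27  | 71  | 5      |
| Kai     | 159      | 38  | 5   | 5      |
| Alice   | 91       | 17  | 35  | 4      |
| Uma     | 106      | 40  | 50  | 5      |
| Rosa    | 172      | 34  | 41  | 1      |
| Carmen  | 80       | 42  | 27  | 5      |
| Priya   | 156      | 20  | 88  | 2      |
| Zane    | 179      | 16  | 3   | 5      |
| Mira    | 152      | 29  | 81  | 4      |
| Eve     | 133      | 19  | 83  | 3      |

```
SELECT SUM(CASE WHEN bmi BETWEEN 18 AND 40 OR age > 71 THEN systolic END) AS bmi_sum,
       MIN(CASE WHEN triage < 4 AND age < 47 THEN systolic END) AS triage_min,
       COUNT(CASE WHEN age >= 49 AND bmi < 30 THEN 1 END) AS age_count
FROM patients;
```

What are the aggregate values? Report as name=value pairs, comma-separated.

bmi_sum=1228, triage_min=172, age_count=4

[bmi_sum: bmi BETWEEN 18 AND 40 OR age > 71]
patient=Quinn: ✓ → 175
patient=Hiro: ✗
patient=Farah: ✓ → 175
patient=Kai: ✓ → 159
patient=Alice: ✗
patient=Uma: ✓ → 106
patient=Rosa: ✓ → 172
patient=Carmen: ✗
patient=Priya: ✓ → 156
patient=Zane: ✗
patient=Mira: ✓ → 152
patient=Eve: ✓ → 133
bmi_sum = 175 + 175 + 159 + 106 + 172 + 156 + 152 + 133 = 1228
—
[triage_min: triage < 4 AND age < 47]
patient=Quinn: ✗
patient=Hiro: ✗
patient=Farah: ✗
patient=Kai: ✗
patient=Alice: ✗
patient=Uma: ✗
patient=Rosa: ✓ → 172
patient=Carmen: ✗
patient=Priya: ✗
patient=Zane: ✗
patient=Mira: ✗
patient=Eve: ✗
triage_min = MIN(172) = 172
—
[age_count: age >= 49 AND bmi < 30]
patient=Quinn: ✗
patient=Hiro: ✗
patient=Farah: ✓ → 1
patient=Kai: ✗
patient=Alice: ✗
patient=Uma: ✗
patient=Rosa: ✗
patient=Carmen: ✗
patient=Priya: ✓ → 1
patient=Zane: ✗
patient=Mira: ✓ → 1
patient=Eve: ✓ → 1
age_count = COUNT(1, 1, 1, 1) = 4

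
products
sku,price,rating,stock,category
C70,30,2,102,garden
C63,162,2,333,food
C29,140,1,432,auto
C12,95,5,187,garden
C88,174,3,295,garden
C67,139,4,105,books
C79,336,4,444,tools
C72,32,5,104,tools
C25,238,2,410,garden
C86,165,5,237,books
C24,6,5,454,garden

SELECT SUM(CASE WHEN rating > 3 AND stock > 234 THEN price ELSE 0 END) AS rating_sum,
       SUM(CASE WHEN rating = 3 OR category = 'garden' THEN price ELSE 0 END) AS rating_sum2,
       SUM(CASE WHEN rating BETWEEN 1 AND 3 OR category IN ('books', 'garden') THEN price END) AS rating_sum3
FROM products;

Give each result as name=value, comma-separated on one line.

rating_sum=507, rating_sum2=543, rating_sum3=1149

[rating_sum: rating > 3 AND stock > 234]
sku=C70: ✗
sku=C63: ✗
sku=C29: ✗
sku=C12: ✗
sku=C88: ✗
sku=C67: ✗
sku=C79: ✓ → 336
sku=C72: ✗
sku=C25: ✗
sku=C86: ✓ → 165
sku=C24: ✓ → 6
rating_sum = 336 + 165 + 6 = 507
—
[rating_sum2: rating = 3 OR category = 'garden']
sku=C70: ✓ → 30
sku=C63: ✗
sku=C29: ✗
sku=C12: ✓ → 95
sku=C88: ✓ → 174
sku=C67: ✗
sku=C79: ✗
sku=C72: ✗
sku=C25: ✓ → 238
sku=C86: ✗
sku=C24: ✓ → 6
rating_sum2 = 30 + 95 + 174 + 238 + 6 = 543
—
[rating_sum3: rating BETWEEN 1 AND 3 OR category IN ('books', 'garden')]
sku=C70: ✓ → 30
sku=C63: ✓ → 162
sku=C29: ✓ → 140
sku=C12: ✓ → 95
sku=C88: ✓ → 174
sku=C67: ✓ → 139
sku=C79: ✗
sku=C72: ✗
sku=C25: ✓ → 238
sku=C86: ✓ → 165
sku=C24: ✓ → 6
rating_sum3 = 30 + 162 + 140 + 95 + 174 + 139 + 238 + 165 + 6 = 1149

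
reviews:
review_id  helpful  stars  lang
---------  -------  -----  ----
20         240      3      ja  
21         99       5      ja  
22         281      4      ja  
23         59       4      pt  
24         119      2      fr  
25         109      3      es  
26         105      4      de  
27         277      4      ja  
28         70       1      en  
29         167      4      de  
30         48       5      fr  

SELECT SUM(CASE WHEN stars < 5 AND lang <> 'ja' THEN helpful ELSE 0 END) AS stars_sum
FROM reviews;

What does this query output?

629

review_id=20: ✗
review_id=21: ✗
review_id=22: ✗
review_id=23: ✓ → 59
review_id=24: ✓ → 119
review_id=25: ✓ → 109
review_id=26: ✓ → 105
review_id=27: ✗
review_id=28: ✓ → 70
review_id=29: ✓ → 167
review_id=30: ✗
stars_sum = 59 + 119 + 109 + 105 + 70 + 167 = 629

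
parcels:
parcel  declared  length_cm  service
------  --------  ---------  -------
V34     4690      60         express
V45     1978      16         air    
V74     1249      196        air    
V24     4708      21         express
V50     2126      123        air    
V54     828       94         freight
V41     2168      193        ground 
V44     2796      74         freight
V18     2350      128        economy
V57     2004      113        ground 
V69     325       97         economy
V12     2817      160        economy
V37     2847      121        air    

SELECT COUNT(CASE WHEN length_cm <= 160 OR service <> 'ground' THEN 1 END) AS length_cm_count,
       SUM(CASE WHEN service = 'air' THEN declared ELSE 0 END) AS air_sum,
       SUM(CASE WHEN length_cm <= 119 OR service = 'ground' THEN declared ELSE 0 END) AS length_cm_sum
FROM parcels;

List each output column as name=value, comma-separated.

length_cm_count=12, air_sum=8200, length_cm_sum=19497

[length_cm_count: length_cm <= 160 OR service <> 'ground']
parcel=V34: ✓ → 1
parcel=V45: ✓ → 1
parcel=V74: ✓ → 1
parcel=V24: ✓ → 1
parcel=V50: ✓ → 1
parcel=V54: ✓ → 1
parcel=V41: ✗
parcel=V44: ✓ → 1
parcel=V18: ✓ → 1
parcel=V57: ✓ → 1
parcel=V69: ✓ → 1
parcel=V12: ✓ → 1
parcel=V37: ✓ → 1
length_cm_count = COUNT(1, 1, 1, 1, 1, 1, 1, 1, 1, 1, 1, 1) = 12
—
[air_sum: service = 'air']
parcel=V34: ✗
parcel=V45: ✓ → 1978
parcel=V74: ✓ → 1249
parcel=V24: ✗
parcel=V50: ✓ → 2126
parcel=V54: ✗
parcel=V41: ✗
parcel=V44: ✗
parcel=V18: ✗
parcel=V57: ✗
parcel=V69: ✗
parcel=V12: ✗
parcel=V37: ✓ → 2847
air_sum = 1978 + 1249 + 2126 + 2847 = 8200
—
[length_cm_sum: length_cm <= 119 OR service = 'ground']
parcel=V34: ✓ → 4690
parcel=V45: ✓ → 1978
parcel=V74: ✗
parcel=V24: ✓ → 4708
parcel=V50: ✗
parcel=V54: ✓ → 828
parcel=V41: ✓ → 2168
parcel=V44: ✓ → 2796
parcel=V18: ✗
parcel=V57: ✓ → 2004
parcel=V69: ✓ → 325
parcel=V12: ✗
parcel=V37: ✗
length_cm_sum = 4690 + 1978 + 4708 + 828 + 2168 + 2796 + 2004 + 325 = 19497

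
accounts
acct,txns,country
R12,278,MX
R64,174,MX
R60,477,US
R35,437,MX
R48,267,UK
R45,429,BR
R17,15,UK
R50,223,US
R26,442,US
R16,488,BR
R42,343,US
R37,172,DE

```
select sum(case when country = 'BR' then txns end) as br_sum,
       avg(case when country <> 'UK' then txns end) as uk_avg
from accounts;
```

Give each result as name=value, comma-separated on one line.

[br_sum: country = 'BR']
acct=R12: ✗
acct=R64: ✗
acct=R60: ✗
acct=R35: ✗
acct=R48: ✗
acct=R45: ✓ → 429
acct=R17: ✗
acct=R50: ✗
acct=R26: ✗
acct=R16: ✓ → 488
acct=R42: ✗
acct=R37: ✗
br_sum = 429 + 488 = 917
—
[uk_avg: country <> 'UK']
acct=R12: ✓ → 278
acct=R64: ✓ → 174
acct=R60: ✓ → 477
acct=R35: ✓ → 437
acct=R48: ✗
acct=R45: ✓ → 429
acct=R17: ✗
acct=R50: ✓ → 223
acct=R26: ✓ → 442
acct=R16: ✓ → 488
acct=R42: ✓ → 343
acct=R37: ✓ → 172
uk_avg = (278 + 174 + 477 + 437 + 429 + 223 + 442 + 488 + 343 + 172) / 10 = 346.3

br_sum=917, uk_avg=346.3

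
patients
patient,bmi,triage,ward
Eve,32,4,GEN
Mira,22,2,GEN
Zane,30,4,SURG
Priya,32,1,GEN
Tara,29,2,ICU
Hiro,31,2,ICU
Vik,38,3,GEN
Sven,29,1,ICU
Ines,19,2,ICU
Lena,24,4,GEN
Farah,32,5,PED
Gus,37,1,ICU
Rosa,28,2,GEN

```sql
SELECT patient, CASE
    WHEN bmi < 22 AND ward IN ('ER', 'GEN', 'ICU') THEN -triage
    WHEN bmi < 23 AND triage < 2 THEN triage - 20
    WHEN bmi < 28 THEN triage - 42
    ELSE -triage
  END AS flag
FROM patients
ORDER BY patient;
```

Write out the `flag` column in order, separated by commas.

patient=Eve: ELSE → -4
patient=Farah: ELSE → -5
patient=Gus: ELSE → -1
patient=Hiro: ELSE → -2
patient=Ines: bmi < 22 AND ward IN ('ER', 'GEN', 'ICU') → -2
patient=Lena: bmi < 28 → -38
patient=Mira: bmi < 28 → -40
patient=Priya: ELSE → -1
patient=Rosa: ELSE → -2
patient=Sven: ELSE → -1
patient=Tara: ELSE → -2
patient=Vik: ELSE → -3
patient=Zane: ELSE → -4

-4, -5, -1, -2, -2, -38, -40, -1, -2, -1, -2, -3, -4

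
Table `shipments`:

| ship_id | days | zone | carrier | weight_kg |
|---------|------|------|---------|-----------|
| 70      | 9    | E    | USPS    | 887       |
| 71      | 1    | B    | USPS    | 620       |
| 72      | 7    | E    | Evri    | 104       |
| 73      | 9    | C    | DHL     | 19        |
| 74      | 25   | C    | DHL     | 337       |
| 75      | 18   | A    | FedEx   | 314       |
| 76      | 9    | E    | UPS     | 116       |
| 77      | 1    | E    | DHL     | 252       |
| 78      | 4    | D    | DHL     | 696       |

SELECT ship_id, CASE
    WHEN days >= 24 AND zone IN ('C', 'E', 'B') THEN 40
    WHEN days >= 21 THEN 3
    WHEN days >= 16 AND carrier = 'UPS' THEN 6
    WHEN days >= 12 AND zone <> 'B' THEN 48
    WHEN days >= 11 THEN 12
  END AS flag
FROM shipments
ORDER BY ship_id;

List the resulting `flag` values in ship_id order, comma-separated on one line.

ship_id=70: (no match → NULL) → NULL
ship_id=71: (no match → NULL) → NULL
ship_id=72: (no match → NULL) → NULL
ship_id=73: (no match → NULL) → NULL
ship_id=74: days >= 24 AND zone IN ('C', 'E', 'B') → 40
ship_id=75: days >= 12 AND zone <> 'B' → 48
ship_id=76: (no match → NULL) → NULL
ship_id=77: (no match → NULL) → NULL
ship_id=78: (no match → NULL) → NULL

NULL, NULL, NULL, NULL, 40, 48, NULL, NULL, NULL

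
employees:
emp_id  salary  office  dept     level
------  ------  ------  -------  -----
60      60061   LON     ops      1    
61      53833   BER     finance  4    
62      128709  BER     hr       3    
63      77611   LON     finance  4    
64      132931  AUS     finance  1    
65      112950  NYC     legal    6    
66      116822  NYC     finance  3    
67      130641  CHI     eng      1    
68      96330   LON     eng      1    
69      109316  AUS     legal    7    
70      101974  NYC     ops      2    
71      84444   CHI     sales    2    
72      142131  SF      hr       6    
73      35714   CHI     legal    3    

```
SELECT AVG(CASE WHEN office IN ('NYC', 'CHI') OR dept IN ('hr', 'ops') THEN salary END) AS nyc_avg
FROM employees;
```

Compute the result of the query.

emp_id=60: ✓ → 60061
emp_id=61: ✗
emp_id=62: ✓ → 128709
emp_id=63: ✗
emp_id=64: ✗
emp_id=65: ✓ → 112950
emp_id=66: ✓ → 116822
emp_id=67: ✓ → 130641
emp_id=68: ✗
emp_id=69: ✗
emp_id=70: ✓ → 101974
emp_id=71: ✓ → 84444
emp_id=72: ✓ → 142131
emp_id=73: ✓ → 35714
nyc_avg = (60061 + 128709 + 112950 + 116822 + 130641 + 101974 + 84444 + 142131 + 35714) / 9 = 101494

101494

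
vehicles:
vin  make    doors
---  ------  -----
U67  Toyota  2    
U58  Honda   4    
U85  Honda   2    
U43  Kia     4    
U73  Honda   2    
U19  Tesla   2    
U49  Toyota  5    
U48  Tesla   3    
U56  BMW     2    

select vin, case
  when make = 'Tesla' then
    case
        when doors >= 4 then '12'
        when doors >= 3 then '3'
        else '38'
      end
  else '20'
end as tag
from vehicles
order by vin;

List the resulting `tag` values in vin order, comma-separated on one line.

38, 20, 3, 20, 20, 20, 20, 20, 20

vin=U19: make='Tesla' → inner[ELSE] → 38
vin=U43: make='Kia' → outer ELSE → 20
vin=U48: make='Tesla' → inner[doors >= 3] → 3
vin=U49: make='Toyota' → outer ELSE → 20
vin=U56: make='BMW' → outer ELSE → 20
vin=U58: make='Honda' → outer ELSE → 20
vin=U67: make='Toyota' → outer ELSE → 20
vin=U73: make='Honda' → outer ELSE → 20
vin=U85: make='Honda' → outer ELSE → 20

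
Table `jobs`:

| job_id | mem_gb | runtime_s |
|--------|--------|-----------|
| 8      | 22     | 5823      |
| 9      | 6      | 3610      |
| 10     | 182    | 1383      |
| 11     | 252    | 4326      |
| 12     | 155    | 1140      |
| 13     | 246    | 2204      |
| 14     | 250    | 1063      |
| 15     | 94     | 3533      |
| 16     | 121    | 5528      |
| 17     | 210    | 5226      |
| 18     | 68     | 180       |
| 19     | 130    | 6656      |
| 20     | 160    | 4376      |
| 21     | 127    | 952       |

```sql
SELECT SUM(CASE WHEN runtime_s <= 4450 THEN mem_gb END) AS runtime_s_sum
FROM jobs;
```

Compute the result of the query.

job_id=8: ✗
job_id=9: ✓ → 6
job_id=10: ✓ → 182
job_id=11: ✓ → 252
job_id=12: ✓ → 155
job_id=13: ✓ → 246
job_id=14: ✓ → 250
job_id=15: ✓ → 94
job_id=16: ✗
job_id=17: ✗
job_id=18: ✓ → 68
job_id=19: ✗
job_id=20: ✓ → 160
job_id=21: ✓ → 127
runtime_s_sum = 6 + 182 + 252 + 155 + 246 + 250 + 94 + 68 + 160 + 127 = 1540

1540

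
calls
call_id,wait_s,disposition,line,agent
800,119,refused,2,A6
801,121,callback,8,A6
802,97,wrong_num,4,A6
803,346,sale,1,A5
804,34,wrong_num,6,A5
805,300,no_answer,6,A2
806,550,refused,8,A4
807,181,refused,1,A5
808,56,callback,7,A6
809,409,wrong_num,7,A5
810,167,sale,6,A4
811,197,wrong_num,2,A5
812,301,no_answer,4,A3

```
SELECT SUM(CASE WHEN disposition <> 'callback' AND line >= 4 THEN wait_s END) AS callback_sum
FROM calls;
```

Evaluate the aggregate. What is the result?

call_id=800: ✗
call_id=801: ✗
call_id=802: ✓ → 97
call_id=803: ✗
call_id=804: ✓ → 34
call_id=805: ✓ → 300
call_id=806: ✓ → 550
call_id=807: ✗
call_id=808: ✗
call_id=809: ✓ → 409
call_id=810: ✓ → 167
call_id=811: ✗
call_id=812: ✓ → 301
callback_sum = 97 + 34 + 300 + 550 + 409 + 167 + 301 = 1858

1858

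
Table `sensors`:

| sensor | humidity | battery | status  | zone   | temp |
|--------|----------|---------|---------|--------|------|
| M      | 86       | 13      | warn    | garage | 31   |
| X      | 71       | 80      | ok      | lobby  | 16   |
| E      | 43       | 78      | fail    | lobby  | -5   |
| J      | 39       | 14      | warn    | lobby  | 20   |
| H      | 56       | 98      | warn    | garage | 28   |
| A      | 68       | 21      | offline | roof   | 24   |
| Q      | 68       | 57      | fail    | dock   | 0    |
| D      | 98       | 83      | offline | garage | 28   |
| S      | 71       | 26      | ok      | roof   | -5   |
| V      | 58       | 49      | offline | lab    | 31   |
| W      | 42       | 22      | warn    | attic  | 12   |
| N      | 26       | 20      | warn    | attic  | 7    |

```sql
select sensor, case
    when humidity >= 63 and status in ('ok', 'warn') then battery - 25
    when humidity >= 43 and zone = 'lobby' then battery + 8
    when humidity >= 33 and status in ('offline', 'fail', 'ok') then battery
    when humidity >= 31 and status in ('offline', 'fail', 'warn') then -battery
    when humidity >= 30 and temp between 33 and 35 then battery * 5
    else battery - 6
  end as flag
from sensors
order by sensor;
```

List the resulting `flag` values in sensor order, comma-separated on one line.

21, 83, 86, -98, -14, -12, 14, 57, 1, 49, -22, 55

sensor=A: humidity >= 33 and status in ('offline', 'fail', 'ok') → 21
sensor=D: humidity >= 33 and status in ('offline', 'fail', 'ok') → 83
sensor=E: humidity >= 43 and zone = 'lobby' → 86
sensor=H: humidity >= 31 and status in ('offline', 'fail', 'warn') → -98
sensor=J: humidity >= 31 and status in ('offline', 'fail', 'warn') → -14
sensor=M: humidity >= 63 and status in ('ok', 'warn') → -12
sensor=N: ELSE → 14
sensor=Q: humidity >= 33 and status in ('offline', 'fail', 'ok') → 57
sensor=S: humidity >= 63 and status in ('ok', 'warn') → 1
sensor=V: humidity >= 33 and status in ('offline', 'fail', 'ok') → 49
sensor=W: humidity >= 31 and status in ('offline', 'fail', 'warn') → -22
sensor=X: humidity >= 63 and status in ('ok', 'warn') → 55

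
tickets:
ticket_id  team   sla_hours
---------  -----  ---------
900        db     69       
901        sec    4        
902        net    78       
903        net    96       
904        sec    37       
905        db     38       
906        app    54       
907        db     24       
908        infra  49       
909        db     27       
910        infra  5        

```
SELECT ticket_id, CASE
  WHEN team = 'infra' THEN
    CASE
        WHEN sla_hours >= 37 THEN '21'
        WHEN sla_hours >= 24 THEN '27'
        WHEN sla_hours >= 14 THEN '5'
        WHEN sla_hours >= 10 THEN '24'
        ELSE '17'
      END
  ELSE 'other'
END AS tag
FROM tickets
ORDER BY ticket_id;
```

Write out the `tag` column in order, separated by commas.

ticket_id=900: team='db' → outer ELSE → other
ticket_id=901: team='sec' → outer ELSE → other
ticket_id=902: team='net' → outer ELSE → other
ticket_id=903: team='net' → outer ELSE → other
ticket_id=904: team='sec' → outer ELSE → other
ticket_id=905: team='db' → outer ELSE → other
ticket_id=906: team='app' → outer ELSE → other
ticket_id=907: team='db' → outer ELSE → other
ticket_id=908: team='infra' → inner[sla_hours >= 37] → 21
ticket_id=909: team='db' → outer ELSE → other
ticket_id=910: team='infra' → inner[ELSE] → 17

other, other, other, other, other, other, other, other, 21, other, 17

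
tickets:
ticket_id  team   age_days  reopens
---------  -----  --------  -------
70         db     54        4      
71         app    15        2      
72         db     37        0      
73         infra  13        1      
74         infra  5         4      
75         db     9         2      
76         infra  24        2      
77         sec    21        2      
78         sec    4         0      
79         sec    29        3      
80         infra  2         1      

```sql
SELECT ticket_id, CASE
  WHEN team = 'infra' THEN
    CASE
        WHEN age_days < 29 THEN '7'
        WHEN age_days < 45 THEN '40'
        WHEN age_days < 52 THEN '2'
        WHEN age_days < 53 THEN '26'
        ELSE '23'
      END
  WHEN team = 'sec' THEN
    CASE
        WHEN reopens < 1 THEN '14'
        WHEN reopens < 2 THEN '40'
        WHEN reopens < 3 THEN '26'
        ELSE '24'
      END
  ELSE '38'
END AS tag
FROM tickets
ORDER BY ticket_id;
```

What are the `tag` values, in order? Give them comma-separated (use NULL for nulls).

ticket_id=70: team='db' → outer ELSE → 38
ticket_id=71: team='app' → outer ELSE → 38
ticket_id=72: team='db' → outer ELSE → 38
ticket_id=73: team='infra' → inner[age_days < 29] → 7
ticket_id=74: team='infra' → inner[age_days < 29] → 7
ticket_id=75: team='db' → outer ELSE → 38
ticket_id=76: team='infra' → inner[age_days < 29] → 7
ticket_id=77: team='sec' → inner[reopens < 3] → 26
ticket_id=78: team='sec' → inner[reopens < 1] → 14
ticket_id=79: team='sec' → inner[ELSE] → 24
ticket_id=80: team='infra' → inner[age_days < 29] → 7

38, 38, 38, 7, 7, 38, 7, 26, 14, 24, 7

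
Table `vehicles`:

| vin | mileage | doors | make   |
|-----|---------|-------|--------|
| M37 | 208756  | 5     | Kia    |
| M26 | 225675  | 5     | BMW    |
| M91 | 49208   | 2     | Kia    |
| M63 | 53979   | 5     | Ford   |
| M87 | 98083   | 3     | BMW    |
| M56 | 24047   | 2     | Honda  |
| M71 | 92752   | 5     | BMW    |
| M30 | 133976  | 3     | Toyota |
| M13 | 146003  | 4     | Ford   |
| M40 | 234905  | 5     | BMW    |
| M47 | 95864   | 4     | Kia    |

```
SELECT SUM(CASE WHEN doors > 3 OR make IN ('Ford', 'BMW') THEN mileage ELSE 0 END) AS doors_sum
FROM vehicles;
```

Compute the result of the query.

1156017

vin=M37: ✓ → 208756
vin=M26: ✓ → 225675
vin=M91: ✗
vin=M63: ✓ → 53979
vin=M87: ✓ → 98083
vin=M56: ✗
vin=M71: ✓ → 92752
vin=M30: ✗
vin=M13: ✓ → 146003
vin=M40: ✓ → 234905
vin=M47: ✓ → 95864
doors_sum = 208756 + 225675 + 53979 + 98083 + 92752 + 146003 + 234905 + 95864 = 1156017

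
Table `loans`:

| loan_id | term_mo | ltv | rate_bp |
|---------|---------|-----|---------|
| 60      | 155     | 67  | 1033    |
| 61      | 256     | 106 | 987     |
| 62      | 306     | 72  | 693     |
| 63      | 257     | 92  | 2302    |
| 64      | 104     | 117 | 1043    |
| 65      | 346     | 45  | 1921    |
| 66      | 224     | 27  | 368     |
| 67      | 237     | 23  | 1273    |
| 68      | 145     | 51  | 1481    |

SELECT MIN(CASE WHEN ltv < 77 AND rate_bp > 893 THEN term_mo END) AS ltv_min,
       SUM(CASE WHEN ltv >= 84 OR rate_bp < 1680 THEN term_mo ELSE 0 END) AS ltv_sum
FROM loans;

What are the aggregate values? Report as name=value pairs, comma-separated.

ltv_min=145, ltv_sum=1684

[ltv_min: ltv < 77 AND rate_bp > 893]
loan_id=60: ✓ → 155
loan_id=61: ✗
loan_id=62: ✗
loan_id=63: ✗
loan_id=64: ✗
loan_id=65: ✓ → 346
loan_id=66: ✗
loan_id=67: ✓ → 237
loan_id=68: ✓ → 145
ltv_min = MIN(155, 346, 237, 145) = 145
—
[ltv_sum: ltv >= 84 OR rate_bp < 1680]
loan_id=60: ✓ → 155
loan_id=61: ✓ → 256
loan_id=62: ✓ → 306
loan_id=63: ✓ → 257
loan_id=64: ✓ → 104
loan_id=65: ✗
loan_id=66: ✓ → 224
loan_id=67: ✓ → 237
loan_id=68: ✓ → 145
ltv_sum = 155 + 256 + 306 + 257 + 104 + 224 + 237 + 145 = 1684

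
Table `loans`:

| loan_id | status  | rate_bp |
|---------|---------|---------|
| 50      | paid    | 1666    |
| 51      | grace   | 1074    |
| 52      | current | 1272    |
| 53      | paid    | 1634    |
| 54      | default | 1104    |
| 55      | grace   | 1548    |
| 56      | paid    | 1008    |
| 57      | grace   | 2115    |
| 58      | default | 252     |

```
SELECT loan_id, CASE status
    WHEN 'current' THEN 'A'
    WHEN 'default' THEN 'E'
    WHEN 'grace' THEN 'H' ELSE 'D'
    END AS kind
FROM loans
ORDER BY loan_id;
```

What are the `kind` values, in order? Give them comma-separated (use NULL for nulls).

loan_id=50: ELSE → D
loan_id=51: status='grace' → H
loan_id=52: status='current' → A
loan_id=53: ELSE → D
loan_id=54: status='default' → E
loan_id=55: status='grace' → H
loan_id=56: ELSE → D
loan_id=57: status='grace' → H
loan_id=58: status='default' → E

D, H, A, D, E, H, D, H, E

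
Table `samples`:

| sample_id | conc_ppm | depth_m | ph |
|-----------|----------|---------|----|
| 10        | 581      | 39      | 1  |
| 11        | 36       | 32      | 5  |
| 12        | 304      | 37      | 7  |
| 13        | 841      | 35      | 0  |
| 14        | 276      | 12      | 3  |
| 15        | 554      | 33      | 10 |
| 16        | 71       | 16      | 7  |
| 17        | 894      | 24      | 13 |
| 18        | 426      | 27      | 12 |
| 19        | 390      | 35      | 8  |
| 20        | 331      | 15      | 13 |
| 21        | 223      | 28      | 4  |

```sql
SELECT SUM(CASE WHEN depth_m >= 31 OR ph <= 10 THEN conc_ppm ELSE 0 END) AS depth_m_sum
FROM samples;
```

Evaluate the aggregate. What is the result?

3276

sample_id=10: ✓ → 581
sample_id=11: ✓ → 36
sample_id=12: ✓ → 304
sample_id=13: ✓ → 841
sample_id=14: ✓ → 276
sample_id=15: ✓ → 554
sample_id=16: ✓ → 71
sample_id=17: ✗
sample_id=18: ✗
sample_id=19: ✓ → 390
sample_id=20: ✗
sample_id=21: ✓ → 223
depth_m_sum = 581 + 36 + 304 + 841 + 276 + 554 + 71 + 390 + 223 = 3276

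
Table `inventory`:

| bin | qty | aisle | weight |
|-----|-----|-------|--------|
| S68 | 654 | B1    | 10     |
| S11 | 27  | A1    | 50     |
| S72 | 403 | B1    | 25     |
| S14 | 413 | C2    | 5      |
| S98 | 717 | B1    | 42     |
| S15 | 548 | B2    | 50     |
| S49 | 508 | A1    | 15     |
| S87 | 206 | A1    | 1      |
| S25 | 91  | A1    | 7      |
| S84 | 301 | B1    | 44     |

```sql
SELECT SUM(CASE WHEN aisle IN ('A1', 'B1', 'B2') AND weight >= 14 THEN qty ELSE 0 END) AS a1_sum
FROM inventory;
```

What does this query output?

2504

bin=S68: ✗
bin=S11: ✓ → 27
bin=S72: ✓ → 403
bin=S14: ✗
bin=S98: ✓ → 717
bin=S15: ✓ → 548
bin=S49: ✓ → 508
bin=S87: ✗
bin=S25: ✗
bin=S84: ✓ → 301
a1_sum = 27 + 403 + 717 + 548 + 508 + 301 = 2504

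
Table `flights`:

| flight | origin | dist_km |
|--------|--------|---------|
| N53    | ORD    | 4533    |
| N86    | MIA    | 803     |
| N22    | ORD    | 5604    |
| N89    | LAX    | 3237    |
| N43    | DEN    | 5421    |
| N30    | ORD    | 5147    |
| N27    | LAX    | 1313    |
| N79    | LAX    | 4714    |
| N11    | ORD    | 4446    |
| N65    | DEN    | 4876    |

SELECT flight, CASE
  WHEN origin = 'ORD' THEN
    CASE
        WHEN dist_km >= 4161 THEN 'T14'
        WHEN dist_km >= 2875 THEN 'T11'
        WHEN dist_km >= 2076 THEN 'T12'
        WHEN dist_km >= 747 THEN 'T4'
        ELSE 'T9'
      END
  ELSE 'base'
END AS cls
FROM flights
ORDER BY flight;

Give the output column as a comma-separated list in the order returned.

T14, T14, base, T14, base, T14, base, base, base, base

flight=N11: origin='ORD' → inner[dist_km >= 4161] → T14
flight=N22: origin='ORD' → inner[dist_km >= 4161] → T14
flight=N27: origin='LAX' → outer ELSE → base
flight=N30: origin='ORD' → inner[dist_km >= 4161] → T14
flight=N43: origin='DEN' → outer ELSE → base
flight=N53: origin='ORD' → inner[dist_km >= 4161] → T14
flight=N65: origin='DEN' → outer ELSE → base
flight=N79: origin='LAX' → outer ELSE → base
flight=N86: origin='MIA' → outer ELSE → base
flight=N89: origin='LAX' → outer ELSE → base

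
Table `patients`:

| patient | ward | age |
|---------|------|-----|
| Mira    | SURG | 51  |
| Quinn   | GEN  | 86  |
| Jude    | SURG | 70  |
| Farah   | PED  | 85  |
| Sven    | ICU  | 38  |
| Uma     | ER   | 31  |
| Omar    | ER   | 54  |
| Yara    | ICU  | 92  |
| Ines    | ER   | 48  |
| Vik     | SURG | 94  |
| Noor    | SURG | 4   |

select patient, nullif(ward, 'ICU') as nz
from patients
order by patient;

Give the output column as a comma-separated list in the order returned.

patient=Farah: ward=PED vs ICU: differ → PED
patient=Ines: ward=ER vs ICU: differ → ER
patient=Jude: ward=SURG vs ICU: differ → SURG
patient=Mira: ward=SURG vs ICU: differ → SURG
patient=Noor: ward=SURG vs ICU: differ → SURG
patient=Omar: ward=ER vs ICU: differ → ER
patient=Quinn: ward=GEN vs ICU: differ → GEN
patient=Sven: ward=ICU vs ICU: equal → NULL
patient=Uma: ward=ER vs ICU: differ → ER
patient=Vik: ward=SURG vs ICU: differ → SURG
patient=Yara: ward=ICU vs ICU: equal → NULL

PED, ER, SURG, SURG, SURG, ER, GEN, NULL, ER, SURG, NULL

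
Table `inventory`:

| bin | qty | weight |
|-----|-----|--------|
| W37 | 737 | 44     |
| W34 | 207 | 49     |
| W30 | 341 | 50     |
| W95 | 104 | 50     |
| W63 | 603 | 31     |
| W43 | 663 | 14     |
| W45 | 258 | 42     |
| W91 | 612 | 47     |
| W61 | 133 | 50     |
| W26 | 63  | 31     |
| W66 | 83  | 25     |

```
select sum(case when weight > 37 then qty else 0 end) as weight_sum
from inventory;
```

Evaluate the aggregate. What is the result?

bin=W37: ✓ → 737
bin=W34: ✓ → 207
bin=W30: ✓ → 341
bin=W95: ✓ → 104
bin=W63: ✗
bin=W43: ✗
bin=W45: ✓ → 258
bin=W91: ✓ → 612
bin=W61: ✓ → 133
bin=W26: ✗
bin=W66: ✗
weight_sum = 737 + 207 + 341 + 104 + 258 + 612 + 133 = 2392

2392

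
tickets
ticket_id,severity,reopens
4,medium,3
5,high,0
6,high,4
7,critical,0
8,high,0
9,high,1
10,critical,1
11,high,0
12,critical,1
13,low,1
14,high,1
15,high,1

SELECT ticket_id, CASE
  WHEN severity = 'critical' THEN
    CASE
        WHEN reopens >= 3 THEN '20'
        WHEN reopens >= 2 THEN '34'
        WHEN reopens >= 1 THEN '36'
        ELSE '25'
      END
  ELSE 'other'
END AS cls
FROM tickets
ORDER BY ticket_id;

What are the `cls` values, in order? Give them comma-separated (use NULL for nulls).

ticket_id=4: severity='medium' → outer ELSE → other
ticket_id=5: severity='high' → outer ELSE → other
ticket_id=6: severity='high' → outer ELSE → other
ticket_id=7: severity='critical' → inner[ELSE] → 25
ticket_id=8: severity='high' → outer ELSE → other
ticket_id=9: severity='high' → outer ELSE → other
ticket_id=10: severity='critical' → inner[reopens >= 1] → 36
ticket_id=11: severity='high' → outer ELSE → other
ticket_id=12: severity='critical' → inner[reopens >= 1] → 36
ticket_id=13: severity='low' → outer ELSE → other
ticket_id=14: severity='high' → outer ELSE → other
ticket_id=15: severity='high' → outer ELSE → other

other, other, other, 25, other, other, 36, other, 36, other, other, other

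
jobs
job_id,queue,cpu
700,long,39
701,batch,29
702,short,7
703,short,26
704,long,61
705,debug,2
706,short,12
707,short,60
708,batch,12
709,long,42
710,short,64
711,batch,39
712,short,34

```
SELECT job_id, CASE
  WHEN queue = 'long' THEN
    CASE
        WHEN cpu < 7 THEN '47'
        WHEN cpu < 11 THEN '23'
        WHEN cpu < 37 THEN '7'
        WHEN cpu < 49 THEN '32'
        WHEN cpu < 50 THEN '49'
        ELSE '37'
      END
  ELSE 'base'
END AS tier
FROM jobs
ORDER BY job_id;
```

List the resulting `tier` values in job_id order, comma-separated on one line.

32, base, base, base, 37, base, base, base, base, 32, base, base, base

job_id=700: queue='long' → inner[cpu < 49] → 32
job_id=701: queue='batch' → outer ELSE → base
job_id=702: queue='short' → outer ELSE → base
job_id=703: queue='short' → outer ELSE → base
job_id=704: queue='long' → inner[ELSE] → 37
job_id=705: queue='debug' → outer ELSE → base
job_id=706: queue='short' → outer ELSE → base
job_id=707: queue='short' → outer ELSE → base
job_id=708: queue='batch' → outer ELSE → base
job_id=709: queue='long' → inner[cpu < 49] → 32
job_id=710: queue='short' → outer ELSE → base
job_id=711: queue='batch' → outer ELSE → base
job_id=712: queue='short' → outer ELSE → base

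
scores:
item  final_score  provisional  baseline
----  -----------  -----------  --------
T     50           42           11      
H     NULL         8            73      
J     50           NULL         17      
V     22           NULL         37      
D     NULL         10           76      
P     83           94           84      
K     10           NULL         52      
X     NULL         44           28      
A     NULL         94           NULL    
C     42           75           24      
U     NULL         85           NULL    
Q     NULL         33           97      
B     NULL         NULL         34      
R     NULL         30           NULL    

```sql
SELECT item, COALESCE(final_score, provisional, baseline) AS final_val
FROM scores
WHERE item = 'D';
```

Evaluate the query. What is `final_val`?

item = D: final_score=NULL, provisional=10, baseline=76.
final_score=NULL, provisional=10 → 10

10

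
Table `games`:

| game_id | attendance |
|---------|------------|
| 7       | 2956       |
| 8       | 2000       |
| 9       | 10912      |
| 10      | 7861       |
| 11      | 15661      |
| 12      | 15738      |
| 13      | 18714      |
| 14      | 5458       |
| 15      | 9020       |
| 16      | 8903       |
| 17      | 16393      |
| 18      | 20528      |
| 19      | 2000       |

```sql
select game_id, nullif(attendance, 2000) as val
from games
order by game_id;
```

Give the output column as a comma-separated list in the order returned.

2956, NULL, 10912, 7861, 15661, 15738, 18714, 5458, 9020, 8903, 16393, 20528, NULL

game_id=7: attendance=2956 vs 2000: differ → 2956
game_id=8: attendance=2000 vs 2000: equal → NULL
game_id=9: attendance=10912 vs 2000: differ → 10912
game_id=10: attendance=7861 vs 2000: differ → 7861
game_id=11: attendance=15661 vs 2000: differ → 15661
game_id=12: attendance=15738 vs 2000: differ → 15738
game_id=13: attendance=18714 vs 2000: differ → 18714
game_id=14: attendance=5458 vs 2000: differ → 5458
game_id=15: attendance=9020 vs 2000: differ → 9020
game_id=16: attendance=8903 vs 2000: differ → 8903
game_id=17: attendance=16393 vs 2000: differ → 16393
game_id=18: attendance=20528 vs 2000: differ → 20528
game_id=19: attendance=2000 vs 2000: equal → NULL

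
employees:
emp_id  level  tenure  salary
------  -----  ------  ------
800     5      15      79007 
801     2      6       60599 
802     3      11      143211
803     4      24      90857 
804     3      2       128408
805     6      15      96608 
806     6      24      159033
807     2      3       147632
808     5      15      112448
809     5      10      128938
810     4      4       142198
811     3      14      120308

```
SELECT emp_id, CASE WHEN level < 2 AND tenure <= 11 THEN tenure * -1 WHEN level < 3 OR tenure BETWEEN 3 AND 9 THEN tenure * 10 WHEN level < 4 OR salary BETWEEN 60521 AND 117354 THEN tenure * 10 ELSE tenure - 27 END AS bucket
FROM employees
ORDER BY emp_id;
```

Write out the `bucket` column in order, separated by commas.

emp_id=800: level < 4 OR salary BETWEEN 60521 AND 117354 → 150
emp_id=801: level < 3 OR tenure BETWEEN 3 AND 9 → 60
emp_id=802: level < 4 OR salary BETWEEN 60521 AND 117354 → 110
emp_id=803: level < 4 OR salary BETWEEN 60521 AND 117354 → 240
emp_id=804: level < 4 OR salary BETWEEN 60521 AND 117354 → 20
emp_id=805: level < 4 OR salary BETWEEN 60521 AND 117354 → 150
emp_id=806: ELSE → -3
emp_id=807: level < 3 OR tenure BETWEEN 3 AND 9 → 30
emp_id=808: level < 4 OR salary BETWEEN 60521 AND 117354 → 150
emp_id=809: ELSE → -17
emp_id=810: level < 3 OR tenure BETWEEN 3 AND 9 → 40
emp_id=811: level < 4 OR salary BETWEEN 60521 AND 117354 → 140

150, 60, 110, 240, 20, 150, -3, 30, 150, -17, 40, 140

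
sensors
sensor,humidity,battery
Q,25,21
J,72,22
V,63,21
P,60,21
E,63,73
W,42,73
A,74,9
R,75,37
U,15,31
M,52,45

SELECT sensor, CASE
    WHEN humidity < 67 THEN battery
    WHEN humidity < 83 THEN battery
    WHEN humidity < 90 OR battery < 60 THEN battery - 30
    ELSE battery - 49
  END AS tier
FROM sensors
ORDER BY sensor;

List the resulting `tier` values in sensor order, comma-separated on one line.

sensor=A: humidity < 83 → 9
sensor=E: humidity < 67 → 73
sensor=J: humidity < 83 → 22
sensor=M: humidity < 67 → 45
sensor=P: humidity < 67 → 21
sensor=Q: humidity < 67 → 21
sensor=R: humidity < 83 → 37
sensor=U: humidity < 67 → 31
sensor=V: humidity < 67 → 21
sensor=W: humidity < 67 → 73

9, 73, 22, 45, 21, 21, 37, 31, 21, 73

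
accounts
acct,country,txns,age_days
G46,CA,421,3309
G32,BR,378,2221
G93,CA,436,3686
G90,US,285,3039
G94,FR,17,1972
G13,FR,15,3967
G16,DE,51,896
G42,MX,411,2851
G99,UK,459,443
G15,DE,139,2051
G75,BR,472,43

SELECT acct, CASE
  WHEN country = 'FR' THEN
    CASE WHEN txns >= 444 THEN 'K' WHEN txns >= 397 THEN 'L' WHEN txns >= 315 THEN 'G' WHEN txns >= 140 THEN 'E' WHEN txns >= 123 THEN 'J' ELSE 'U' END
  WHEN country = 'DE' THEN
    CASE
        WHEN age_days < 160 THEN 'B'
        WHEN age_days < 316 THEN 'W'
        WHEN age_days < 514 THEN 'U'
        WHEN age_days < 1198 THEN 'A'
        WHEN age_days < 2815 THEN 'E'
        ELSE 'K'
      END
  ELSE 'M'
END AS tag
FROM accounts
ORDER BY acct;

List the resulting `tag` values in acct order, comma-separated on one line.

U, E, A, M, M, M, M, M, M, U, M

acct=G13: country='FR' → inner[ELSE] → U
acct=G15: country='DE' → inner[age_days < 2815] → E
acct=G16: country='DE' → inner[age_days < 1198] → A
acct=G32: country='BR' → outer ELSE → M
acct=G42: country='MX' → outer ELSE → M
acct=G46: country='CA' → outer ELSE → M
acct=G75: country='BR' → outer ELSE → M
acct=G90: country='US' → outer ELSE → M
acct=G93: country='CA' → outer ELSE → M
acct=G94: country='FR' → inner[ELSE] → U
acct=G99: country='UK' → outer ELSE → M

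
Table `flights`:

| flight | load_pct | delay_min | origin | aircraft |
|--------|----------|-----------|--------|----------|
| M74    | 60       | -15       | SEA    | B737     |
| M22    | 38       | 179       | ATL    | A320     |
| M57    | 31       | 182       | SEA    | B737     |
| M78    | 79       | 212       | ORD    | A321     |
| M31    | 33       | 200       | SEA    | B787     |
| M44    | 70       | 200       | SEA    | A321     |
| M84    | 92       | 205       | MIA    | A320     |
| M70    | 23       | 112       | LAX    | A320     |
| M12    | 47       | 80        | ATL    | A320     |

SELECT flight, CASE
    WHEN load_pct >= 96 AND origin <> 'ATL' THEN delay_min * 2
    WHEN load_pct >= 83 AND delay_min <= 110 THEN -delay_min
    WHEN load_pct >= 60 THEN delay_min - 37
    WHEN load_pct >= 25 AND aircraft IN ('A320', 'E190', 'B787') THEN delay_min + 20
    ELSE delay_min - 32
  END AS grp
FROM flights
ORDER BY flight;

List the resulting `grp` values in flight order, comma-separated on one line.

100, 199, 220, 163, 150, 80, -52, 175, 168

flight=M12: load_pct >= 25 AND aircraft IN ('A320', 'E190', 'B787') → 100
flight=M22: load_pct >= 25 AND aircraft IN ('A320', 'E190', 'B787') → 199
flight=M31: load_pct >= 25 AND aircraft IN ('A320', 'E190', 'B787') → 220
flight=M44: load_pct >= 60 → 163
flight=M57: ELSE → 150
flight=M70: ELSE → 80
flight=M74: load_pct >= 60 → -52
flight=M78: load_pct >= 60 → 175
flight=M84: load_pct >= 60 → 168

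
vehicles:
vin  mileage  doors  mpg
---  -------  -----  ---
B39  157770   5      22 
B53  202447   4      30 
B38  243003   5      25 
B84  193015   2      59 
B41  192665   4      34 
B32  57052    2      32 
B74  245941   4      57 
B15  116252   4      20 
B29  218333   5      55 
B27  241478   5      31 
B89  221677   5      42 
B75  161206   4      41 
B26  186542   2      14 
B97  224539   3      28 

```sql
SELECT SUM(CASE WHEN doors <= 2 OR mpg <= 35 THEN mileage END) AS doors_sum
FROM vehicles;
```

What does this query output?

1814763

vin=B39: ✓ → 157770
vin=B53: ✓ → 202447
vin=B38: ✓ → 243003
vin=B84: ✓ → 193015
vin=B41: ✓ → 192665
vin=B32: ✓ → 57052
vin=B74: ✗
vin=B15: ✓ → 116252
vin=B29: ✗
vin=B27: ✓ → 241478
vin=B89: ✗
vin=B75: ✗
vin=B26: ✓ → 186542
vin=B97: ✓ → 224539
doors_sum = 157770 + 202447 + 243003 + 193015 + 192665 + 57052 + 116252 + 241478 + 186542 + 224539 = 1814763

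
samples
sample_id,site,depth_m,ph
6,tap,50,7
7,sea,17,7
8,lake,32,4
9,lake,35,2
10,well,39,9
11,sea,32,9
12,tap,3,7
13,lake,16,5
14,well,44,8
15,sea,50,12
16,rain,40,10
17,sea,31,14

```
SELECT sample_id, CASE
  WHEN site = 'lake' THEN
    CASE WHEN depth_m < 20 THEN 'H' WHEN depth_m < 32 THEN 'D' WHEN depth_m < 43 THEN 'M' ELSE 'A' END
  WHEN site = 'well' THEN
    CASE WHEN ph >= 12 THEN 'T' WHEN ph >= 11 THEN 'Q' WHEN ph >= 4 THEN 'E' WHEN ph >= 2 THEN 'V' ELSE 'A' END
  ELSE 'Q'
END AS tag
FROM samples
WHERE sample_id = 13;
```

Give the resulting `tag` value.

sample_id = 13: site=lake, depth_m=16, ph=5.
site='lake' → inner[depth_m < 20] → H

H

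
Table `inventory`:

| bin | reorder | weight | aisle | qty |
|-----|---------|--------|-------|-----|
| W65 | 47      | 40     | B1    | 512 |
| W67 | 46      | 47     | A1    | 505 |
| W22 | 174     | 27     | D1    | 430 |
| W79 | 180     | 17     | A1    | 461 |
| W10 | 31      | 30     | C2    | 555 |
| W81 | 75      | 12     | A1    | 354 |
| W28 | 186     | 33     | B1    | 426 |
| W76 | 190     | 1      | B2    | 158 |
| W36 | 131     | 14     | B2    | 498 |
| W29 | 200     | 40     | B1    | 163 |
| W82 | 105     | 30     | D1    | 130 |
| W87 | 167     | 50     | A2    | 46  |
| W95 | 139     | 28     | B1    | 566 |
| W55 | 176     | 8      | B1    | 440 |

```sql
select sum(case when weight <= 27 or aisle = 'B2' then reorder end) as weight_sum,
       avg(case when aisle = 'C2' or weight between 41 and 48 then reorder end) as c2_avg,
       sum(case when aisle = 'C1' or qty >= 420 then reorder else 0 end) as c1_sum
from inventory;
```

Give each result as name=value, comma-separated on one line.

weight_sum=926, c2_avg=38.5, c1_sum=1110

[weight_sum: weight <= 27 or aisle = 'B2']
bin=W65: ✗
bin=W67: ✗
bin=W22: ✓ → 174
bin=W79: ✓ → 180
bin=W10: ✗
bin=W81: ✓ → 75
bin=W28: ✗
bin=W76: ✓ → 190
bin=W36: ✓ → 131
bin=W29: ✗
bin=W82: ✗
bin=W87: ✗
bin=W95: ✗
bin=W55: ✓ → 176
weight_sum = 174 + 180 + 75 + 190 + 131 + 176 = 926
—
[c2_avg: aisle = 'C2' or weight between 41 and 48]
bin=W65: ✗
bin=W67: ✓ → 46
bin=W22: ✗
bin=W79: ✗
bin=W10: ✓ → 31
bin=W81: ✗
bin=W28: ✗
bin=W76: ✗
bin=W36: ✗
bin=W29: ✗
bin=W82: ✗
bin=W87: ✗
bin=W95: ✗
bin=W55: ✗
c2_avg = (46 + 31) / 2 = 38.5
—
[c1_sum: aisle = 'C1' or qty >= 420]
bin=W65: ✓ → 47
bin=W67: ✓ → 46
bin=W22: ✓ → 174
bin=W79: ✓ → 180
bin=W10: ✓ → 31
bin=W81: ✗
bin=W28: ✓ → 186
bin=W76: ✗
bin=W36: ✓ → 131
bin=W29: ✗
bin=W82: ✗
bin=W87: ✗
bin=W95: ✓ → 139
bin=W55: ✓ → 176
c1_sum = 47 + 46 + 174 + 180 + 31 + 186 + 131 + 139 + 176 = 1110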